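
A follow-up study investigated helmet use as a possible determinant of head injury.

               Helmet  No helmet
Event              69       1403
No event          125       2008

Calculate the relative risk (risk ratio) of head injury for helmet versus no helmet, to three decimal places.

0.865

Reading the table with exposure as columns: a = 69 (Helmet, case), b = 125 (Helmet, non-case), c = 1403 (No helmet, case), d = 2008.
Risk in exposed = 69/194 = 0.35567; risk in unexposed = 1403/3411 = 0.41132.
RR = 0.35567 / 0.41132 = 0.86471
The risk is 14% lower among the exposed than among the unexposed.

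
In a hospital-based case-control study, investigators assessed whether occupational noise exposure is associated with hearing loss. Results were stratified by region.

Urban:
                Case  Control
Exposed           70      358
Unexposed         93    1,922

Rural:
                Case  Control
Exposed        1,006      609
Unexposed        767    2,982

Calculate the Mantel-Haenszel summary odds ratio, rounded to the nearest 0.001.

6.100

OR_MH = Σ(aᵢdᵢ/nᵢ) / Σ(bᵢcᵢ/nᵢ), where nᵢ is the stratum total.
Stratum 1 (Urban): n = 2443; a·d/n = 70·1922/2443 = 55.0716; b·c/n = 358·93/2443 = 13.6283
Stratum 2 (Rural): n = 5364; a·d/n = 1006·2982/5364 = 559.2640; b·c/n = 609·767/5364 = 87.0811
OR_MH = (55.0716 + 559.2640) / (13.6283 + 87.0811) = 614.3356 / 100.7094 = 6.10008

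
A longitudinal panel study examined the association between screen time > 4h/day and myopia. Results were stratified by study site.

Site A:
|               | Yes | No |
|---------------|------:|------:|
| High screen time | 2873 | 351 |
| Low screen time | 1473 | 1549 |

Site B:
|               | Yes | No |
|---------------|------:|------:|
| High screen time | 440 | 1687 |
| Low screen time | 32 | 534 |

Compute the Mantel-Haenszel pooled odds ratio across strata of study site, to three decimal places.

7.778

OR_MH = Σ(aᵢdᵢ/nᵢ) / Σ(bᵢcᵢ/nᵢ), where nᵢ is the stratum total.
Stratum 1 (Site A): n = 6246; a·d/n = 2873·1549/6246 = 712.5003; b·c/n = 351·1473/6246 = 82.7767
Stratum 2 (Site B): n = 2693; a·d/n = 440·534/2693 = 87.2484; b·c/n = 1687·32/2693 = 20.0460
OR_MH = (712.5003 + 87.2484) / (82.7767 + 20.0460) = 799.7487 / 102.8227 = 7.77794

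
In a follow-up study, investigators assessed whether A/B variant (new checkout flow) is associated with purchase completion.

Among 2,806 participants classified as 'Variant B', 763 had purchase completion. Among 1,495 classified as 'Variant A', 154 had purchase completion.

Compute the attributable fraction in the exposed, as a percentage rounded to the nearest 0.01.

From the description: a = 763, b = 2043, c = 154, d = 1341.
Risk in exposed = 763/2806 = 0.27192; risk in unexposed = 154/1495 = 0.10301.
RR = 0.27192/0.10301 = 2.63972
AR% = (RR − 1)/RR × 100 = (2.63972 − 1)/2.63972 × 100 = 62.1171%

62.12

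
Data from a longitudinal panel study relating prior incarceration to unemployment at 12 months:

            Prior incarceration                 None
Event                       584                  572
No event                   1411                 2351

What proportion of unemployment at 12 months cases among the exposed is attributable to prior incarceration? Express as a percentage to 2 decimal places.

Reading the table with exposure as columns: a = 584 (Prior incarceration, case), b = 1411 (Prior incarceration, non-case), c = 572 (None, case), d = 2351.
Risk in exposed = 584/1995 = 0.29273; risk in unexposed = 572/2923 = 0.19569.
RR = 0.29273/0.19569 = 1.49590
AR% = (RR − 1)/RR × 100 = (1.49590 − 1)/1.49590 × 100 = 33.1506%

33.15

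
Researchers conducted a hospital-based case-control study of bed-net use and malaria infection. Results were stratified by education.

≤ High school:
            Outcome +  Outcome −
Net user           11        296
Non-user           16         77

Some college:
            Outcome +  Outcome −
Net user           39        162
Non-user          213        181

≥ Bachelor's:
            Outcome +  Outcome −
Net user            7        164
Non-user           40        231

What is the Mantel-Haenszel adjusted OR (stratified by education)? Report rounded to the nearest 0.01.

0.21

OR_MH = Σ(aᵢdᵢ/nᵢ) / Σ(bᵢcᵢ/nᵢ), where nᵢ is the stratum total.
Stratum 1 (≤ High school): n = 400; a·d/n = 11·77/400 = 2.1175; b·c/n = 296·16/400 = 11.8400
Stratum 2 (Some college): n = 595; a·d/n = 39·181/595 = 11.8639; b·c/n = 162·213/595 = 57.9933
Stratum 3 (≥ Bachelor's): n = 442; a·d/n = 7·231/442 = 3.6584; b·c/n = 164·40/442 = 14.8416
OR_MH = (2.1175 + 11.8639 + 3.6584) / (11.8400 + 57.9933 + 14.8416) = 17.6397 / 84.6749 = 0.20832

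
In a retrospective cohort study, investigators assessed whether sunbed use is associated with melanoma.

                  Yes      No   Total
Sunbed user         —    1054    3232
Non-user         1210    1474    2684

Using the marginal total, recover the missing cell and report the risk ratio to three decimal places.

1.495

The missing cell is in the exposed row: 3232 − 1054 = 2178.
So a = 2178, b = 1054, c = 1210, d = 1474.
RR = [a/(a+b)] / [c/(c+d)] = (2178/3232) / (1210/2684) = 0.67389/0.45082 = 1.49480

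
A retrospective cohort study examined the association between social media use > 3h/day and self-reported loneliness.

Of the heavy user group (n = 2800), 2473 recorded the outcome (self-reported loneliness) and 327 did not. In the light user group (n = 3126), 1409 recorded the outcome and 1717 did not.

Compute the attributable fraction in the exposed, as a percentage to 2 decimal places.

From the description: a = 2473, b = 327, c = 1409, d = 1717.
Risk in exposed = 2473/2800 = 0.88321; risk in unexposed = 1409/3126 = 0.45074.
RR = 0.88321/0.45074 = 1.95949
AR% = (RR − 1)/RR × 100 = (1.95949 − 1)/1.95949 × 100 = 48.9664%

48.97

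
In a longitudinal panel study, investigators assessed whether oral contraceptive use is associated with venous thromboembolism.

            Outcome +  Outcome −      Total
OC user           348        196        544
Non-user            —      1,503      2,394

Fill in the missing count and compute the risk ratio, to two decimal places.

The missing cell is in the unexposed row: 2394 − 1503 = 891.
So a = 348, b = 196, c = 891, d = 1503.
RR = [a/(a+b)] / [c/(c+d)] = (348/544) / (891/2394) = 0.63971/0.37218 = 1.71881

1.72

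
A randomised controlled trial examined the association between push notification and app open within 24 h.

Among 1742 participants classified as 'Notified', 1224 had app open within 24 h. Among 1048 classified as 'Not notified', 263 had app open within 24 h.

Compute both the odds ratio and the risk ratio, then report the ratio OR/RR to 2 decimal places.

From the description: a = 1224, b = 518, c = 263, d = 785.
OR = (1224·785)/(518·263) = 960840/136234 = 7.05286
Risk in exposed = 1224/1742 = 0.70264; risk in unexposed = 263/1048 = 0.25095; RR = 2.79988
OR/RR = 7.05286 / 2.79988 = 2.51899
The outcome is not rare, so the OR lies further from 1 than the RR.

2.52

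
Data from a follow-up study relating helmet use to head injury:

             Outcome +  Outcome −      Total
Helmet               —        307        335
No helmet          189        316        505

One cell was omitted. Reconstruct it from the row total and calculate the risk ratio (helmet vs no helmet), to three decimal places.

The missing cell is in the exposed row: 335 − 307 = 28.
So a = 28, b = 307, c = 189, d = 316.
RR = [a/(a+b)] / [c/(c+d)] = (28/335) / (189/505) = 0.08358/0.37426 = 0.22333

0.223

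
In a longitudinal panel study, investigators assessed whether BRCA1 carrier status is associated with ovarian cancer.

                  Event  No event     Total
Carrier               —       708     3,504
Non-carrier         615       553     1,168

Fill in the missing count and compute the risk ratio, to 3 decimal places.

1.515

The missing cell is in the exposed row: 3504 − 708 = 2796.
So a = 2796, b = 708, c = 615, d = 553.
RR = [a/(a+b)] / [c/(c+d)] = (2796/3504) / (615/1168) = 0.79795/0.52654 = 1.51545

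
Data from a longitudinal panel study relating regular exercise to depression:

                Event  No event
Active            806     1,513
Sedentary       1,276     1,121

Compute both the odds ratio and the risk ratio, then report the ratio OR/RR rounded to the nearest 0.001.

Cells: a = 806, b = 1513, c = 1276, d = 1121.
OR = (806·1121)/(1513·1276) = 903526/1930588 = 0.46801
Risk in exposed = 806/2319 = 0.34756; risk in unexposed = 1276/2397 = 0.53233; RR = 0.65291
OR/RR = 0.46801 / 0.65291 = 0.71680
The outcome is not rare, so the OR lies further from 1 than the RR.

0.717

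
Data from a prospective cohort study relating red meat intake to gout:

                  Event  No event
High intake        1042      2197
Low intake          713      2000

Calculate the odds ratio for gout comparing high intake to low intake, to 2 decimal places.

1.33

Cells: a = 1042, b = 2197, c = 713, d = 2000.
OR = (a·d)/(b·c) = (1042 × 2000) / (2197 × 713) = 2084000 / 1566461 = 1.33039
The odds of gout are about 1.33 times as high in the high intake group.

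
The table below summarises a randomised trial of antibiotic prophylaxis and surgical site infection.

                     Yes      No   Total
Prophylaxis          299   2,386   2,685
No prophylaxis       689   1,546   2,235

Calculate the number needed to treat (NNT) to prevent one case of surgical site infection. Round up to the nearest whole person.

Risk in treated group = 299/2685 = 0.11136; risk in control = 689/2235 = 0.30828.
Absolute risk reduction = 0.30828 − 0.11136 = 0.19692
NNT = 1 / ARR = 1 / 0.19692 = 5.078 → round up → 6

6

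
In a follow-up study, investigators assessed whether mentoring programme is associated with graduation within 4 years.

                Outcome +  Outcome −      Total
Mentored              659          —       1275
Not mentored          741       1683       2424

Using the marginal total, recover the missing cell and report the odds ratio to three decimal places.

2.430

The missing cell is in the exposed row: 1275 − 659 = 616.
So a = 659, b = 616, c = 741, d = 1683.
OR = (a·d)/(b·c) = (659 × 1683) / (616 × 741) = 1109097 / 456456 = 2.42980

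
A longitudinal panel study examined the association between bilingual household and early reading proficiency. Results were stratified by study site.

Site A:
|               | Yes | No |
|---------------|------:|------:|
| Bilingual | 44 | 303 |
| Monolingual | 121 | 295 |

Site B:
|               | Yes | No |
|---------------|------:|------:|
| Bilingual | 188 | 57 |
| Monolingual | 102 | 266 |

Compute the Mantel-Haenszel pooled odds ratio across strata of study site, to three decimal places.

OR_MH = Σ(aᵢdᵢ/nᵢ) / Σ(bᵢcᵢ/nᵢ), where nᵢ is the stratum total.
Stratum 1 (Site A): n = 763; a·d/n = 44·295/763 = 17.0118; b·c/n = 303·121/763 = 48.0511
Stratum 2 (Site B): n = 613; a·d/n = 188·266/613 = 81.5791; b·c/n = 57·102/613 = 9.4845
OR_MH = (17.0118 + 81.5791) / (48.0511 + 9.4845) = 98.5909 / 57.5356 = 1.71356

1.714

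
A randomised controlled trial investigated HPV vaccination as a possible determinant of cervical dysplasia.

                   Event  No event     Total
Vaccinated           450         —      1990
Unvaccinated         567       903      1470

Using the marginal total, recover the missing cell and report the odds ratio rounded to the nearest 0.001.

The missing cell is in the exposed row: 1990 − 450 = 1540.
So a = 450, b = 1540, c = 567, d = 903.
OR = (a·d)/(b·c) = (450 × 903) / (1540 × 567) = 406350 / 873180 = 0.46537

0.465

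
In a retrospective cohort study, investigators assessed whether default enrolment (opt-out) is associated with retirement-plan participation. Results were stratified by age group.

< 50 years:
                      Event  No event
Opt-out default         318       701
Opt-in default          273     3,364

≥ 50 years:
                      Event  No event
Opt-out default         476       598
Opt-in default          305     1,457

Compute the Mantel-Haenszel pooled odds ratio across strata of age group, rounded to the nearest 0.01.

4.50

OR_MH = Σ(aᵢdᵢ/nᵢ) / Σ(bᵢcᵢ/nᵢ), where nᵢ is the stratum total.
Stratum 1 (< 50 years): n = 4656; a·d/n = 318·3364/4656 = 229.7577; b·c/n = 701·273/4656 = 41.1024
Stratum 2 (≥ 50 years): n = 2836; a·d/n = 476·1457/2836 = 244.5458; b·c/n = 598·305/2836 = 64.3124
OR_MH = (229.7577 + 244.5458) / (41.1024 + 64.3124) = 474.3036 / 105.4149 = 4.49940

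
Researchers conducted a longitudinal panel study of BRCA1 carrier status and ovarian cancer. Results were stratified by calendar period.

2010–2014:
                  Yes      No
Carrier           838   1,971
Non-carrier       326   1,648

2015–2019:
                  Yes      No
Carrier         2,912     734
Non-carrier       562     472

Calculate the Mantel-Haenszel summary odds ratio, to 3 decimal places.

OR_MH = Σ(aᵢdᵢ/nᵢ) / Σ(bᵢcᵢ/nᵢ), where nᵢ is the stratum total.
Stratum 1 (2010–2014): n = 4783; a·d/n = 838·1648/4783 = 288.7359; b·c/n = 1971·326/4783 = 134.3395
Stratum 2 (2015–2019): n = 4680; a·d/n = 2912·472/4680 = 293.6889; b·c/n = 734·562/4680 = 88.1427
OR_MH = (288.7359 + 293.6889) / (134.3395 + 88.1427) = 582.4248 / 222.4823 = 2.61785

2.618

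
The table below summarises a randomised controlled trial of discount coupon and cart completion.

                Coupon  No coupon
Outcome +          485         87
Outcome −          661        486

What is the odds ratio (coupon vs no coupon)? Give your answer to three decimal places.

Reading the table with exposure as columns: a = 485 (Coupon, case), b = 661 (Coupon, non-case), c = 87 (No coupon, case), d = 486.
OR = (a·d)/(b·c) = (485 × 486) / (661 × 87) = 235710 / 57507 = 4.09881
The odds of cart completion are about 4.10 times as high in the coupon group.

4.099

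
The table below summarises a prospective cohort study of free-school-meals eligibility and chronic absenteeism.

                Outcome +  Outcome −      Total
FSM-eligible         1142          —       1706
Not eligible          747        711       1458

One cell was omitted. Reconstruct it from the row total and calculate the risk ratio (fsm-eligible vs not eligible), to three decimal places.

1.307

The missing cell is in the exposed row: 1706 − 1142 = 564.
So a = 1142, b = 564, c = 747, d = 711.
RR = [a/(a+b)] / [c/(c+d)] = (1142/1706) / (747/1458) = 0.66940/0.51235 = 1.30654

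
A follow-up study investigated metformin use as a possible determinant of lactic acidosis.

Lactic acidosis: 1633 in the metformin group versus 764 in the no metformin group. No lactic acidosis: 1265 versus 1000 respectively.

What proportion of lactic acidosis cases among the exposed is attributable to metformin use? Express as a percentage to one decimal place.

From the description: a = 1633, b = 1265, c = 764, d = 1000.
Risk in exposed = 1633/2898 = 0.56349; risk in unexposed = 764/1764 = 0.43311.
RR = 0.56349/0.43311 = 1.30105
AR% = (RR − 1)/RR × 100 = (1.30105 − 1)/1.30105 × 100 = 23.1388%

23.1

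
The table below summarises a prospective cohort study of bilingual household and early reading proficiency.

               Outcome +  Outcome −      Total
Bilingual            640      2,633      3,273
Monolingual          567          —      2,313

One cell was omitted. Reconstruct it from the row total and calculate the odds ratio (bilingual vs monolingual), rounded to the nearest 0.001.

0.748

The missing cell is in the unexposed row: 2313 − 567 = 1746.
So a = 640, b = 2633, c = 567, d = 1746.
OR = (a·d)/(b·c) = (640 × 1746) / (2633 × 567) = 1117440 / 1492911 = 0.74850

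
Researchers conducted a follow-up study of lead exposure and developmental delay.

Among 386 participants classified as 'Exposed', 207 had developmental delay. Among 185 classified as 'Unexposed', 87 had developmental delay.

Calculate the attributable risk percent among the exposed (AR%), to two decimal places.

12.31

From the description: a = 207, b = 179, c = 87, d = 98.
Risk in exposed = 207/386 = 0.53627; risk in unexposed = 87/185 = 0.47027.
RR = 0.53627/0.47027 = 1.14034
AR% = (RR − 1)/RR × 100 = (1.14034 − 1)/1.14034 × 100 = 12.3071%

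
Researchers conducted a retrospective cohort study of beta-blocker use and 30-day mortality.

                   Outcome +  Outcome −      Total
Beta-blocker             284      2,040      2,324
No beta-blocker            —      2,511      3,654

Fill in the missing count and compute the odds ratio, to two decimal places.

The missing cell is in the unexposed row: 3654 − 2511 = 1143.
So a = 284, b = 2040, c = 1143, d = 2511.
OR = (a·d)/(b·c) = (284 × 2511) / (2040 × 1143) = 713124 / 2331720 = 0.30584

0.31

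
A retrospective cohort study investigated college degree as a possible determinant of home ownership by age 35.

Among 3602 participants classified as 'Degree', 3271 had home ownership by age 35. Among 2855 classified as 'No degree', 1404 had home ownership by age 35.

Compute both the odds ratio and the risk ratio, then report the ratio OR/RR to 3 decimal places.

From the description: a = 3271, b = 331, c = 1404, d = 1451.
OR = (3271·1451)/(331·1404) = 4746221/464724 = 10.21299
Risk in exposed = 3271/3602 = 0.90811; risk in unexposed = 1404/2855 = 0.49177; RR = 1.84661
OR/RR = 10.21299 / 1.84661 = 5.53066
The outcome is not rare, so the OR lies further from 1 than the RR.

5.531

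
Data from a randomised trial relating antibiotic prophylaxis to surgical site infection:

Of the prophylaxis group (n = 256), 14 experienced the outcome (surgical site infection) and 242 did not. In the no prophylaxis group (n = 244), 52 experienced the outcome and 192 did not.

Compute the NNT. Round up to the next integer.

7

Risk in treated group = 14/256 = 0.05469; risk in control = 52/244 = 0.21311.
Absolute risk reduction = 0.21311 − 0.05469 = 0.15843
NNT = 1 / ARR = 1 / 0.15843 = 6.312 → round up → 7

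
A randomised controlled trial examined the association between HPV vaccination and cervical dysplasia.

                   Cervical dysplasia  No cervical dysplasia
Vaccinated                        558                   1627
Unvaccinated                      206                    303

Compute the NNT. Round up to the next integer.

Risk in treated group = 558/2185 = 0.25538; risk in control = 206/509 = 0.40472.
Absolute risk reduction = 0.40472 − 0.25538 = 0.14934
NNT = 1 / ARR = 1 / 0.14934 = 6.696 → round up → 7

7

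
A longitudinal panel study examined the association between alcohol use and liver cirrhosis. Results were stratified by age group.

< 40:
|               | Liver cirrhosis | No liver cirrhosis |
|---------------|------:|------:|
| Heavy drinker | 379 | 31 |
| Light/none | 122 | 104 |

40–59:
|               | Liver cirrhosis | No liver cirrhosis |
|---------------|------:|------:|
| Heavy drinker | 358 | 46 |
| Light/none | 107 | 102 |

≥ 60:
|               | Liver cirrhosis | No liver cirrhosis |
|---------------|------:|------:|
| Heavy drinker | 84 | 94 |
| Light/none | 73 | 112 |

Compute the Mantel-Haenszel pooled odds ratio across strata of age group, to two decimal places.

4.48

OR_MH = Σ(aᵢdᵢ/nᵢ) / Σ(bᵢcᵢ/nᵢ), where nᵢ is the stratum total.
Stratum 1 (< 40): n = 636; a·d/n = 379·104/636 = 61.9748; b·c/n = 31·122/636 = 5.9465
Stratum 2 (40–59): n = 613; a·d/n = 358·102/613 = 59.5693; b·c/n = 46·107/613 = 8.0294
Stratum 3 (≥ 60): n = 363; a·d/n = 84·112/363 = 25.9174; b·c/n = 94·73/363 = 18.9036
OR_MH = (61.9748 + 59.5693 + 25.9174) / (5.9465 + 8.0294 + 18.9036) = 147.4615 / 32.8795 = 4.48491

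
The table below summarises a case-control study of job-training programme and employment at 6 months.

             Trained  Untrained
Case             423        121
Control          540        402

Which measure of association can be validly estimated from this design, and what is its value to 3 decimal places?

Reading the table with exposure as columns: a = 423 (Trained, case), b = 540 (Trained, non-case), c = 121 (Untrained, case), d = 402.
This is a case-control study: participants were sampled on outcome status, so risks in the source population cannot be estimated directly — relative risk is not valid here. The odds ratio is the appropriate measure.
OR = (a·d)/(b·c) = (423 × 402) / (540 × 121) = 170046 / 65340 = 2.60248

2.602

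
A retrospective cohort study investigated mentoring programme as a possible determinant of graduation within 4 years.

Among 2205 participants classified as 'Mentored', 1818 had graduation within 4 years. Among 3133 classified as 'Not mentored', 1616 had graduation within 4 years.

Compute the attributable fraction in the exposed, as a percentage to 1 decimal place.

37.4

From the description: a = 1818, b = 387, c = 1616, d = 1517.
Risk in exposed = 1818/2205 = 0.82449; risk in unexposed = 1616/3133 = 0.51580.
RR = 0.82449/0.51580 = 1.59847
AR% = (RR − 1)/RR × 100 = (1.59847 − 1)/1.59847 × 100 = 37.4402%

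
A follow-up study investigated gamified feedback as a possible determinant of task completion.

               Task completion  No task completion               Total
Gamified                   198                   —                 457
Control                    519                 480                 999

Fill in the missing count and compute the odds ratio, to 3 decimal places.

0.707

The missing cell is in the exposed row: 457 − 198 = 259.
So a = 198, b = 259, c = 519, d = 480.
OR = (a·d)/(b·c) = (198 × 480) / (259 × 519) = 95040 / 134421 = 0.70703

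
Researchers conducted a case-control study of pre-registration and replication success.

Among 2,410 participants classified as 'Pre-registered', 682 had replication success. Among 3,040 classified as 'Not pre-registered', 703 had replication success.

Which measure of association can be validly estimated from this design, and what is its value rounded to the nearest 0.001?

1.312

From the description: a = 682, b = 1728, c = 703, d = 2337.
This is a case-control study: participants were sampled on outcome status, so risks in the source population cannot be estimated directly — relative risk is not valid here. The odds ratio is the appropriate measure.
OR = (a·d)/(b·c) = (682 × 2337) / (1728 × 703) = 1593834 / 1214784 = 1.31203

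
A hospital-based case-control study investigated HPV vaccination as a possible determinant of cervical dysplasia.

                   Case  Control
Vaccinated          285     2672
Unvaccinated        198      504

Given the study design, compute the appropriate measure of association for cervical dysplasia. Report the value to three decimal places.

Cells: a = 285, b = 2672, c = 198, d = 504.
This is a hospital-based case-control study: participants were sampled on outcome status, so risks in the source population cannot be estimated directly — relative risk is not valid here. The odds ratio is the appropriate measure.
OR = (a·d)/(b·c) = (285 × 504) / (2672 × 198) = 143640 / 529056 = 0.27150

0.272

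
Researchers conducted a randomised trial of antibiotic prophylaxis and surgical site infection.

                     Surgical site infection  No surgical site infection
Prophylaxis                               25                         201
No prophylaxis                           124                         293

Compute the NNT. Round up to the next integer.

6

Risk in treated group = 25/226 = 0.11062; risk in control = 124/417 = 0.29736.
Absolute risk reduction = 0.29736 − 0.11062 = 0.18674
NNT = 1 / ARR = 1 / 0.18674 = 5.355 → round up → 6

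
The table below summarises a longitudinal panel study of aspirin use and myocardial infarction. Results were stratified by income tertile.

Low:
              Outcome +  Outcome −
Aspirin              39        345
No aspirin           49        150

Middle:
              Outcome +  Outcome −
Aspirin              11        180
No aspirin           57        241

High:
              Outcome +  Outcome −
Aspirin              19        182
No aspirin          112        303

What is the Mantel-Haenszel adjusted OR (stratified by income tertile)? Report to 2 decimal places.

0.30

OR_MH = Σ(aᵢdᵢ/nᵢ) / Σ(bᵢcᵢ/nᵢ), where nᵢ is the stratum total.
Stratum 1 (Low): n = 583; a·d/n = 39·150/583 = 10.0343; b·c/n = 345·49/583 = 28.9966
Stratum 2 (Middle): n = 489; a·d/n = 11·241/489 = 5.4213; b·c/n = 180·57/489 = 20.9816
Stratum 3 (High): n = 616; a·d/n = 19·303/616 = 9.3458; b·c/n = 182·112/616 = 33.0909
OR_MH = (10.0343 + 5.4213 + 9.3458) / (28.9966 + 20.9816 + 33.0909) = 24.8014 / 83.0691 = 0.29856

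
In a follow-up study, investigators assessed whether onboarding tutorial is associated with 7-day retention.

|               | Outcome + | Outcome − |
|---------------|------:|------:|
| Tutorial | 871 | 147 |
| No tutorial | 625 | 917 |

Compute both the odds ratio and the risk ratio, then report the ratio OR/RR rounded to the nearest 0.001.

4.118

Cells: a = 871, b = 147, c = 625, d = 917.
OR = (871·917)/(147·625) = 798707/91875 = 8.69341
Risk in exposed = 871/1018 = 0.85560; risk in unexposed = 625/1542 = 0.40532; RR = 2.11093
OR/RR = 8.69341 / 2.11093 = 4.11828
The outcome is not rare, so the OR lies further from 1 than the RR.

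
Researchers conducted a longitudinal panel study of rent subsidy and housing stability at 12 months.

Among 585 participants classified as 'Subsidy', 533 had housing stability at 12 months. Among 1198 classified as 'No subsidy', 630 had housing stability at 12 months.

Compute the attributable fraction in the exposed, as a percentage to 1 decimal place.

42.3

From the description: a = 533, b = 52, c = 630, d = 568.
Risk in exposed = 533/585 = 0.91111; risk in unexposed = 630/1198 = 0.52588.
RR = 0.91111/0.52588 = 1.73256
AR% = (RR − 1)/RR × 100 = (1.73256 − 1)/1.73256 × 100 = 42.2819%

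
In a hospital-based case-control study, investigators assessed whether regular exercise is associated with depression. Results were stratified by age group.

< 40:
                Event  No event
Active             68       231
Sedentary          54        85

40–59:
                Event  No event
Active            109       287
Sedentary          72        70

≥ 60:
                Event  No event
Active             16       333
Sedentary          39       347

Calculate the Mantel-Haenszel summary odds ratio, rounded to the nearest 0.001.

0.413

OR_MH = Σ(aᵢdᵢ/nᵢ) / Σ(bᵢcᵢ/nᵢ), where nᵢ is the stratum total.
Stratum 1 (< 40): n = 438; a·d/n = 68·85/438 = 13.1963; b·c/n = 231·54/438 = 28.4795
Stratum 2 (40–59): n = 538; a·d/n = 109·70/538 = 14.1822; b·c/n = 287·72/538 = 38.4089
Stratum 3 (≥ 60): n = 735; a·d/n = 16·347/735 = 7.5537; b·c/n = 333·39/735 = 17.6694
OR_MH = (13.1963 + 14.1822 + 7.5537) / (28.4795 + 38.4089 + 17.6694) = 34.9322 / 84.5578 = 0.41312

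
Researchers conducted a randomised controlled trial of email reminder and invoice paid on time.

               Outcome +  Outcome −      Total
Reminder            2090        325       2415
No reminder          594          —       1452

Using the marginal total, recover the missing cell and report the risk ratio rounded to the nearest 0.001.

The missing cell is in the unexposed row: 1452 − 594 = 858.
So a = 2090, b = 325, c = 594, d = 858.
RR = [a/(a+b)] / [c/(c+d)] = (2090/2415) / (594/1452) = 0.86542/0.40909 = 2.11548

2.115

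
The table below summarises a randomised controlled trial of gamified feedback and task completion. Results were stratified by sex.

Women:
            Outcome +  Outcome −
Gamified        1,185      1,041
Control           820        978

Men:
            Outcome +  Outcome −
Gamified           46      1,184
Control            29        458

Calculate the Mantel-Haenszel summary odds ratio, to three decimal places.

OR_MH = Σ(aᵢdᵢ/nᵢ) / Σ(bᵢcᵢ/nᵢ), where nᵢ is the stratum total.
Stratum 1 (Women): n = 4024; a·d/n = 1185·978/4024 = 288.0045; b·c/n = 1041·820/4024 = 212.1322
Stratum 2 (Men): n = 1717; a·d/n = 46·458/1717 = 12.2702; b·c/n = 1184·29/1717 = 19.9977
OR_MH = (288.0045 + 12.2702) / (212.1322 + 19.9977) = 300.2747 / 232.1299 = 1.29356

1.294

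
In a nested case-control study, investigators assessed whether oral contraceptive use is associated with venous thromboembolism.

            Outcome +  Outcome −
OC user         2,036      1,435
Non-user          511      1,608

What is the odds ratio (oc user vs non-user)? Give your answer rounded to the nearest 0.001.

Cells: a = 2036, b = 1435, c = 511, d = 1608.
OR = (a·d)/(b·c) = (2036 × 1608) / (1435 × 511) = 3273888 / 733285 = 4.46469
The odds of venous thromboembolism are about 4.46 times as high in the oc user group.

4.465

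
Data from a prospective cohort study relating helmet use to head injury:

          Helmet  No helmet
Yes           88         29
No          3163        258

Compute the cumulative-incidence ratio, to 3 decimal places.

Reading the table with exposure as columns: a = 88 (Helmet, case), b = 3163 (Helmet, non-case), c = 29 (No helmet, case), d = 258.
Risk in exposed = 88/3251 = 0.02707; risk in unexposed = 29/287 = 0.10105.
RR = 0.02707 / 0.10105 = 0.26789
The risk is 73% lower among the exposed than among the unexposed.

0.268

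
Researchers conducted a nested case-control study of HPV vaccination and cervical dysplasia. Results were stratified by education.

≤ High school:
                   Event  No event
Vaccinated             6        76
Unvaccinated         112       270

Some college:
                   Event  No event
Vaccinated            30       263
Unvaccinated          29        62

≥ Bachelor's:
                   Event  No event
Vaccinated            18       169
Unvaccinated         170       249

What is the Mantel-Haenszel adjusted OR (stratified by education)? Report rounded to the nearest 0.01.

0.18

OR_MH = Σ(aᵢdᵢ/nᵢ) / Σ(bᵢcᵢ/nᵢ), where nᵢ is the stratum total.
Stratum 1 (≤ High school): n = 464; a·d/n = 6·270/464 = 3.4914; b·c/n = 76·112/464 = 18.3448
Stratum 2 (Some college): n = 384; a·d/n = 30·62/384 = 4.8438; b·c/n = 263·29/384 = 19.8620
Stratum 3 (≥ Bachelor's): n = 606; a·d/n = 18·249/606 = 7.3960; b·c/n = 169·170/606 = 47.4092
OR_MH = (3.4914 + 4.8438 + 7.3960) / (18.3448 + 19.8620 + 47.4092) = 15.7312 / 85.6160 = 0.18374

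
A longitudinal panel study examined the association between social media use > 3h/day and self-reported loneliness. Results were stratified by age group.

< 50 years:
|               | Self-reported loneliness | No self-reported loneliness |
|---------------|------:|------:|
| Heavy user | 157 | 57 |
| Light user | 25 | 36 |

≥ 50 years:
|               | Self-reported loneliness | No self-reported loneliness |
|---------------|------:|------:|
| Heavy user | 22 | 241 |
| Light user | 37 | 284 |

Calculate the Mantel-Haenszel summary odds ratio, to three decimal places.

OR_MH = Σ(aᵢdᵢ/nᵢ) / Σ(bᵢcᵢ/nᵢ), where nᵢ is the stratum total.
Stratum 1 (< 50 years): n = 275; a·d/n = 157·36/275 = 20.5527; b·c/n = 57·25/275 = 5.1818
Stratum 2 (≥ 50 years): n = 584; a·d/n = 22·284/584 = 10.6986; b·c/n = 241·37/584 = 15.2688
OR_MH = (20.5527 + 10.6986) / (5.1818 + 15.2688) = 31.2514 / 20.4507 = 1.52813

1.528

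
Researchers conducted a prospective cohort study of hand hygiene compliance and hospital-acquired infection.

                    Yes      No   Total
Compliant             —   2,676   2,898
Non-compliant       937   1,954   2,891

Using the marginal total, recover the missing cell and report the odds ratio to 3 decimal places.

The missing cell is in the exposed row: 2898 − 2676 = 222.
So a = 222, b = 2676, c = 937, d = 1954.
OR = (a·d)/(b·c) = (222 × 1954) / (2676 × 937) = 433788 / 2507412 = 0.17300

0.173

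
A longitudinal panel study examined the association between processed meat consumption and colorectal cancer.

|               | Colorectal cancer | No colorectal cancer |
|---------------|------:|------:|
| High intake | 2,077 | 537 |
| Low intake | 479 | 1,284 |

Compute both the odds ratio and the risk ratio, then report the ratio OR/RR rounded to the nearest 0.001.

Cells: a = 2077, b = 537, c = 479, d = 1284.
OR = (2077·1284)/(537·479) = 2666868/257223 = 10.36792
Risk in exposed = 2077/2614 = 0.79457; risk in unexposed = 479/1763 = 0.27170; RR = 2.92447
OR/RR = 10.36792 / 2.92447 = 3.54523
The outcome is not rare, so the OR lies further from 1 than the RR.

3.545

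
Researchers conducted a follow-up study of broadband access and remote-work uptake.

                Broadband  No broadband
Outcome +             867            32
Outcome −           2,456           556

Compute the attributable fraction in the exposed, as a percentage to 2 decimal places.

Reading the table with exposure as columns: a = 867 (Broadband, case), b = 2456 (Broadband, non-case), c = 32 (No broadband, case), d = 556.
Risk in exposed = 867/3323 = 0.26091; risk in unexposed = 32/588 = 0.05442.
RR = 0.26091/0.05442 = 4.79420
AR% = (RR − 1)/RR × 100 = (4.79420 − 1)/4.79420 × 100 = 79.1415%

79.14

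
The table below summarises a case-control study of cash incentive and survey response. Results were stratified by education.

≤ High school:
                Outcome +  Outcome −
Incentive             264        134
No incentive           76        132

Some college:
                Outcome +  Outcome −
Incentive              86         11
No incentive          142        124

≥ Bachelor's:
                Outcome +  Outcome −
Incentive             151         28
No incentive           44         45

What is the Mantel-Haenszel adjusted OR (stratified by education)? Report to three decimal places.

4.366

OR_MH = Σ(aᵢdᵢ/nᵢ) / Σ(bᵢcᵢ/nᵢ), where nᵢ is the stratum total.
Stratum 1 (≤ High school): n = 606; a·d/n = 264·132/606 = 57.5050; b·c/n = 134·76/606 = 16.8053
Stratum 2 (Some college): n = 363; a·d/n = 86·124/363 = 29.3774; b·c/n = 11·142/363 = 4.3030
Stratum 3 (≥ Bachelor's): n = 268; a·d/n = 151·45/268 = 25.3545; b·c/n = 28·44/268 = 4.5970
OR_MH = (57.5050 + 29.3774 + 25.3545) / (16.8053 + 4.3030 + 4.5970) = 112.2368 / 25.7053 = 4.36629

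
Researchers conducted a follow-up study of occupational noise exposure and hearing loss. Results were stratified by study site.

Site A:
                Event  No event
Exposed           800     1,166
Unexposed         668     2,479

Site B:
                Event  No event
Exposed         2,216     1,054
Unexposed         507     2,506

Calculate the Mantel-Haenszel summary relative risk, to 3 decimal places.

2.986

RR_MH = Σ(aᵢ·n₀ᵢ/nᵢ) / Σ(cᵢ·n₁ᵢ/nᵢ), with n₁ᵢ = aᵢ+bᵢ (exposed), n₀ᵢ = cᵢ+dᵢ (unexposed), nᵢ = n₁ᵢ+n₀ᵢ.
Stratum 1 (Site A): n₁ = 1966, n₀ = 3147, n = 5113; a·n₀/n = 800·3147/5113 = 492.3919; c·n₁/n = 668·1966/5113 = 256.8527
Stratum 2 (Site B): n₁ = 3270, n₀ = 3013, n = 6283; a·n₀/n = 2216·3013/6283 = 1062.6783; c·n₁/n = 507·3270/6283 = 263.8692
RR_MH = (492.3919 + 1062.6783) / (256.8527 + 263.8692) = 1555.0703 / 520.7219 = 2.98637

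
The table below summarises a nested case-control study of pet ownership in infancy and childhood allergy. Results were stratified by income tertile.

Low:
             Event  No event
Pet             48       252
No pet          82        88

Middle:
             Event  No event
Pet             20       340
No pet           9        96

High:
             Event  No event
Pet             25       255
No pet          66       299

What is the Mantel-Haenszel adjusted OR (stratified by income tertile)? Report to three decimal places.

OR_MH = Σ(aᵢdᵢ/nᵢ) / Σ(bᵢcᵢ/nᵢ), where nᵢ is the stratum total.
Stratum 1 (Low): n = 470; a·d/n = 48·88/470 = 8.9872; b·c/n = 252·82/470 = 43.9660
Stratum 2 (Middle): n = 465; a·d/n = 20·96/465 = 4.1290; b·c/n = 340·9/465 = 6.5806
Stratum 3 (High): n = 645; a·d/n = 25·299/645 = 11.5891; b·c/n = 255·66/645 = 26.0930
OR_MH = (8.9872 + 4.1290 + 11.5891) / (43.9660 + 6.5806 + 26.0930) = 24.7054 / 76.6396 = 0.32236

0.322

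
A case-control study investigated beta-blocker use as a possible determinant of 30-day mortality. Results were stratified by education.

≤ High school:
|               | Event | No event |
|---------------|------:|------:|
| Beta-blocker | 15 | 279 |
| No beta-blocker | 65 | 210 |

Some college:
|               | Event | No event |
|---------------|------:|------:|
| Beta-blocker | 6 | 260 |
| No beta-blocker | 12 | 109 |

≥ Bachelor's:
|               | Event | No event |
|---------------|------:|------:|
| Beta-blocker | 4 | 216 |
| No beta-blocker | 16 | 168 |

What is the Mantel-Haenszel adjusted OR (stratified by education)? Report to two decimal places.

0.18

OR_MH = Σ(aᵢdᵢ/nᵢ) / Σ(bᵢcᵢ/nᵢ), where nᵢ is the stratum total.
Stratum 1 (≤ High school): n = 569; a·d/n = 15·210/569 = 5.5360; b·c/n = 279·65/569 = 31.8717
Stratum 2 (Some college): n = 387; a·d/n = 6·109/387 = 1.6899; b·c/n = 260·12/387 = 8.0620
Stratum 3 (≥ Bachelor's): n = 404; a·d/n = 4·168/404 = 1.6634; b·c/n = 216·16/404 = 8.5545
OR_MH = (5.5360 + 1.6899 + 1.6634) / (31.8717 + 8.0620 + 8.5545) = 8.8893 / 48.4882 = 0.18333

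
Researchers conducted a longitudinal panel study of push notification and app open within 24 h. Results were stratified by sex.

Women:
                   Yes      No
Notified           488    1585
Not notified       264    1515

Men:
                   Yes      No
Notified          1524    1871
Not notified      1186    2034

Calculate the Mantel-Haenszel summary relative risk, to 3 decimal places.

RR_MH = Σ(aᵢ·n₀ᵢ/nᵢ) / Σ(cᵢ·n₁ᵢ/nᵢ), with n₁ᵢ = aᵢ+bᵢ (exposed), n₀ᵢ = cᵢ+dᵢ (unexposed), nᵢ = n₁ᵢ+n₀ᵢ.
Stratum 1 (Women): n₁ = 2073, n₀ = 1779, n = 3852; a·n₀/n = 488·1779/3852 = 225.3769; c·n₁/n = 264·2073/3852 = 142.0748
Stratum 2 (Men): n₁ = 3395, n₀ = 3220, n = 6615; a·n₀/n = 1524·3220/6615 = 741.8413; c·n₁/n = 1186·3395/6615 = 608.6878
RR_MH = (225.3769 + 741.8413) / (142.0748 + 608.6878) = 967.2182 / 750.7626 = 1.28831

1.288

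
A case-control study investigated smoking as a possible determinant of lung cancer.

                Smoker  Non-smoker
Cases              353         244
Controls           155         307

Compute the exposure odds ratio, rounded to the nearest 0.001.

2.865

Reading the table with exposure as columns: a = 353 (Smoker, case), b = 155 (Smoker, non-case), c = 244 (Non-smoker, case), d = 307.
OR = (a·d)/(b·c) = (353 × 307) / (155 × 244) = 108371 / 37820 = 2.86544
The odds of lung cancer are about 2.87 times as high in the smoker group.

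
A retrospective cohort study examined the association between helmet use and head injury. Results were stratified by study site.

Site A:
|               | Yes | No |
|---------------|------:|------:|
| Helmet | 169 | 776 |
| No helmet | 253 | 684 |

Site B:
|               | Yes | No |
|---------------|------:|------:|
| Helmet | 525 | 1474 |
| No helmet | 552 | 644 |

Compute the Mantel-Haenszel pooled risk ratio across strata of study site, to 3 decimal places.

0.594

RR_MH = Σ(aᵢ·n₀ᵢ/nᵢ) / Σ(cᵢ·n₁ᵢ/nᵢ), with n₁ᵢ = aᵢ+bᵢ (exposed), n₀ᵢ = cᵢ+dᵢ (unexposed), nᵢ = n₁ᵢ+n₀ᵢ.
Stratum 1 (Site A): n₁ = 945, n₀ = 937, n = 1882; a·n₀/n = 169·937/1882 = 84.1408; c·n₁/n = 253·945/1882 = 127.0377
Stratum 2 (Site B): n₁ = 1999, n₀ = 1196, n = 3195; a·n₀/n = 525·1196/3195 = 196.5258; c·n₁/n = 552·1999/3195 = 345.3671
RR_MH = (84.1408 + 196.5258) / (127.0377 + 345.3671) = 280.6666 / 472.4049 = 0.59412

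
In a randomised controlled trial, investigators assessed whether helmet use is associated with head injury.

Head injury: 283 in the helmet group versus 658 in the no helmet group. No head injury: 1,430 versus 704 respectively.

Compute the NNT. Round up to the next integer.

4

Risk in treated group = 283/1713 = 0.16521; risk in control = 658/1362 = 0.48311.
Absolute risk reduction = 0.48311 − 0.16521 = 0.31791
NNT = 1 / ARR = 1 / 0.31791 = 3.146 → round up → 4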